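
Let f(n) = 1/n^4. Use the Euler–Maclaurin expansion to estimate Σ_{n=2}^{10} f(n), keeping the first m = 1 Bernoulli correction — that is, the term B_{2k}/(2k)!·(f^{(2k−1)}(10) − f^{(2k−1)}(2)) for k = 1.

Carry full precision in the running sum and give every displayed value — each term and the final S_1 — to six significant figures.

∫_2^10 1/x^4 dx evaluates to 0.0413333.
½[f(2) + f(10)] = ½[0.0625000 + 0.000100000] = 0.0313000.
Running total after boundary: 0.0726333.
k=1: B_{2}/(2)! × [f^{(1)}(10) − f^{(1)}(2)] = 1/12 × (-4.00000e-05 − (-0.125000)) = 0.0104133.

S_1 ≈ 0.0830467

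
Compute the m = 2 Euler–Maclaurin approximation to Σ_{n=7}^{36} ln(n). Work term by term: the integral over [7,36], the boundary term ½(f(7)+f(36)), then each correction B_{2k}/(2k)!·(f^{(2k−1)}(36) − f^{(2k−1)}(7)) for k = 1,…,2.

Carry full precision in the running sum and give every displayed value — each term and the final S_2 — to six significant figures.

S_2 ≈ 89.1404

Integral: ∫_7^36 ln(x) dx = 86.3853.
½[f(7) + f(36)] = ½[1.94591 + 3.58352] = 2.76471.
Integral + boundary = 89.1500.
Order-1 term: 1/12 · (0.0277778 − 0.142857) = -0.00958995.
Running total after k=1: 89.1404.
Order-2 term: −1/720 · (4.28669e-05 − 0.00583090) = 8.03894e-06.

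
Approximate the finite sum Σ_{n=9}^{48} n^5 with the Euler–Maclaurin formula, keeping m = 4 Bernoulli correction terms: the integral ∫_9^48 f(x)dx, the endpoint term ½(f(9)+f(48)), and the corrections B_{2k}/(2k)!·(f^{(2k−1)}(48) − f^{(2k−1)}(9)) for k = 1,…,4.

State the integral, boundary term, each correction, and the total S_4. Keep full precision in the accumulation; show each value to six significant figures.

S_4 ≈ 2.16798e+09

∫_9^48 x^5 dx evaluates to 2.03834e+09.
Boundary: ½(f(9) + f(48)) = ½(59049.0 + 2.54804e+08) = 1.27432e+08.
Integral + boundary = 2.16577e+09.
Correction k=1: B_{2}/2! · (f^{(1)}(48) − f^{(1)}(9)) = 1/12 · (2.65421e+07 − 32805.0) = 2.20911e+06.
Partial sum through k=1: 2.16798e+09.
Correction k=2: B_{4}/4! · (f^{(3)}(48) − f^{(3)}(9)) = −1/720 · (138240 − 4860.00) = -185.250.
Partial sum through k=2: 2.16798e+09.
Correction k=3: B_{6}/6! · (f^{(5)}(48) − f^{(5)}(9)) = 1/30240 · (120.000 − 120.000) = 0.00000.
Partial sum through k=3: 2.16798e+09.
Correction k=4: B_{8}/8! · (f^{(7)}(48) − f^{(7)}(9)) = −1/1209600 · (0.00000 − 0.00000) = 0.00000.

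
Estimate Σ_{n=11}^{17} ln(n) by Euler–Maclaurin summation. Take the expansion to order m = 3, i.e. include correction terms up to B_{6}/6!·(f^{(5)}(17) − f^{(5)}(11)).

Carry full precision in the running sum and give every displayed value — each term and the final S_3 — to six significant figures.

∫_11^17 ln(x) dx evaluates to 15.7878.
Boundary: ½(f(11) + f(17)) = ½(2.39790 + 2.83321) = 2.61555.
Integral + boundary = 18.4033.
Correction k=1: B_{2}/2! · (f^{(1)}(17) − f^{(1)}(11)) = 1/12 · (0.0588235 − 0.0909091) = -0.00267380.
Running total after k=1: 18.4007.
Correction k=2: B_{4}/4! · (f^{(3)}(17) − f^{(3)}(11)) = −1/720 · (0.000407083 − 0.00150263) = 1.52159e-06.
Running total after k=2: 18.4007.
Correction k=3: B_{6}/6! · (f^{(5)}(17) − f^{(5)}(11)) = 1/30240 · (1.69031e-05 − 0.000149021) = -4.36898e-09.

S_3 ≈ 18.4007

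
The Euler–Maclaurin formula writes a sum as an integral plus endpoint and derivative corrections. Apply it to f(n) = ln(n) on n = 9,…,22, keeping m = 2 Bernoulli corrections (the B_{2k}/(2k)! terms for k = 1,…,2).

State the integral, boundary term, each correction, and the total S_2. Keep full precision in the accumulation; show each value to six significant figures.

S_2 ≈ 37.8666

The integral term ∫_9^22 ln(x) dx = 35.2279.
½[f(9) + f(22)] = ½[2.19722 + 3.09104] = 2.64413.
Running total after boundary: 37.8720.
Correction k=1: B_{2}/2! · (f^{(1)}(22) − f^{(1)}(9)) = 1/12 · (0.0454545 − 0.111111) = -0.00547138.
Running total after k=1: 37.8666.
Correction k=2: B_{4}/4! · (f^{(3)}(22) − f^{(3)}(9)) = −1/720 · (0.000187829 − 0.00274348) = 3.54952e-06.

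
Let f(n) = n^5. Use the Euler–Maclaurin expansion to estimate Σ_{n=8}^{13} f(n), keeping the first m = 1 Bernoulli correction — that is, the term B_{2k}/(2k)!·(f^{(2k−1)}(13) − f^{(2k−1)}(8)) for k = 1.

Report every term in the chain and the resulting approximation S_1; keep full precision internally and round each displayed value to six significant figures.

S_1 ≈ 973002

The integral term ∫_8^13 x^5 dx = 760778.
Boundary: ½(f(8) + f(13)) = ½(32768.0 + 371293) = 202030.
So far: 962808.
Correction k=1: B_{2}/2! · (f^{(1)}(13) − f^{(1)}(8)) = 1/12 · (142805 − 20480.0) = 10193.8.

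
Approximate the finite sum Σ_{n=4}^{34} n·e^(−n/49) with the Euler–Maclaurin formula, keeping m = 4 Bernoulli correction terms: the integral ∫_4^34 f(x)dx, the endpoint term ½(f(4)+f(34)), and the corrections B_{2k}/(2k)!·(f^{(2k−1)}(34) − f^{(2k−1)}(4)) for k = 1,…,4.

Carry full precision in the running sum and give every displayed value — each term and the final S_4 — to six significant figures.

S_4 ≈ 371.686

Integral: ∫_4^34 x·e^(−x/49) dx = 361.407.
½[f(4) + f(34)] = ½[3.68644 + 16.9876] = 10.3370.
Integral + boundary = 371.744.
k=1: B_{2}/(2)! × [f^{(1)}(34) − f^{(1)}(4)] = 1/12 × (0.152949 − 0.846377) = -0.0577856.
After k=1: 371.686.
k=2: B_{4}/(4)! × [f^{(3)}(34) − f^{(3)}(4)] = −1/720 × (0.000479891 − 0.00112020) = 8.89316e-07.
After k=2: 371.686.
k=3: B_{6}/(6)! × [f^{(5)}(34) − f^{(5)}(4)] = 1/30240 × (3.73211e-07 − 7.86292e-07) = -1.36601e-11.
After k=3: 371.686.
k=4: B_{8}/(8)! × [f^{(7)}(34) − f^{(7)}(4)] = −1/1209600 × (2.27635e-10 − 4.60654e-10) = 1.92641e-16.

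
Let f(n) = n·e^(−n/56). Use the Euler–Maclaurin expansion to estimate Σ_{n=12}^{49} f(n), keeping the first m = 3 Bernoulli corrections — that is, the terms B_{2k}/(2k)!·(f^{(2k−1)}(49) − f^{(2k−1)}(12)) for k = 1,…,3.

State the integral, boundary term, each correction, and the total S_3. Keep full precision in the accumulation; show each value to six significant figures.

S_3 ≈ 637.363

The integral term ∫_12^49 x·e^(−x/56) dx = 622.356.
Boundary: ½(f(12) + f(49)) = ½(9.68541 + 20.4262) = 15.0558.
Integral + boundary = 637.412.
Order-1 term: 1/12 · (0.0521078 − 0.634164) = -0.0485047.
Partial sum through k=1: 637.363.
Order-2 term: −1/720 · (0.000282472 − 0.000716964) = 6.03461e-07.
Partial sum through k=2: 637.363.
Order-3 term: 1/30240 · (1.74849e-07 − 3.92764e-07) = -7.20617e-12.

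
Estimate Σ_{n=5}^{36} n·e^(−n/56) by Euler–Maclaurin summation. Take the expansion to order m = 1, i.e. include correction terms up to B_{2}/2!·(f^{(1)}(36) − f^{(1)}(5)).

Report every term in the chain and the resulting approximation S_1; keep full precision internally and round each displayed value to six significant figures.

S_1 ≈ 427.057

∫_5^36 x·e^(−x/56) dx evaluates to 415.360.
Endpoint term: (f(5) + f(36))/2 = (4.57292 + 18.9284)/2 = 11.7506.
Integral + boundary = 427.110.
Order-1 term: 1/12 · (0.187781 − 0.832925) = -0.0537620.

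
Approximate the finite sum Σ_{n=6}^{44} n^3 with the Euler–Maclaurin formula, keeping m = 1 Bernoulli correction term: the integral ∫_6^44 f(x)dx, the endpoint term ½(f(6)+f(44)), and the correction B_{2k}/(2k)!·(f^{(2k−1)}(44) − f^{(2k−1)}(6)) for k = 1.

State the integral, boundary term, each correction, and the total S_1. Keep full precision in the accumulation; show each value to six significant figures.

The integral term ∫_6^44 x^3 dx = 936700.
Boundary: ½(f(6) + f(44)) = ½(216.000 + 85184.0) = 42700.0.
Running total after boundary: 979400.
Correction k=1: B_{2}/2! · (f^{(1)}(44) − f^{(1)}(6)) = 1/12 · (5808.00 − 108.000) = 475.000.

S_1 ≈ 979875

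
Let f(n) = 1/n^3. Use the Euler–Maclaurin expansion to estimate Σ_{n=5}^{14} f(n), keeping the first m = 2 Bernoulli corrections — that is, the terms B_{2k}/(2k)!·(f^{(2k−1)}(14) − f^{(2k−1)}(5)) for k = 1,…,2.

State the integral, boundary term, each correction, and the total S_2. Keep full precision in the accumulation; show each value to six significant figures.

The integral term ∫_5^14 1/x^3 dx = 0.0174490.
Boundary: ½(f(5) + f(14)) = ½(0.00800000 + 0.000364431) = 0.00418222.
Integral + boundary = 0.0216312.
Correction k=1: B_{2}/2! · (f^{(1)}(14) − f^{(1)}(5)) = 1/12 · (-7.80925e-05 − (-0.00480000)) = 0.000393492.
Partial sum through k=1: 0.0220247.
Correction k=2: B_{4}/4! · (f^{(3)}(14) − f^{(3)}(5)) = −1/720 · (-7.96862e-06 − (-0.00384000)) = -5.32227e-06.

S_2 ≈ 0.0220194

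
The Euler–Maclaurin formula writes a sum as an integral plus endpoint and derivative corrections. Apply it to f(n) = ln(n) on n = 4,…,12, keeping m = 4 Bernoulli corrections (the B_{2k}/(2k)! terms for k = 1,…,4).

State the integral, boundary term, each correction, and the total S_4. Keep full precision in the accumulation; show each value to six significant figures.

S_4 ≈ 18.1955

Integral: ∫_4^12 ln(x) dx = 16.2737.
Boundary: ½(f(4) + f(12)) = ½(1.38629 + 2.48491) = 1.93560.
So far: 18.2093.
Order-1 term: 1/12 · (0.0833333 − 0.250000) = -0.0138889.
Partial sum through k=1: 18.1954.
Order-2 term: −1/720 · (0.00115741 − 0.0312500) = 4.17953e-05.
Partial sum through k=2: 18.1955.
Order-3 term: 1/30240 · (9.64506e-05 − 0.0234375) = -7.71860e-07.
Partial sum through k=3: 18.1955.
Order-4 term: −1/1209600 · (2.00939e-05 − 0.0439453) = 3.63138e-08.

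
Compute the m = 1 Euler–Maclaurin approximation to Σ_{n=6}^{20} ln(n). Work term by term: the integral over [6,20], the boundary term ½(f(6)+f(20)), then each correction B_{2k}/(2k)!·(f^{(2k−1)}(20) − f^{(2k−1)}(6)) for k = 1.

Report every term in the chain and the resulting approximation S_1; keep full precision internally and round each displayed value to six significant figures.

Integral: ∫_6^20 ln(x) dx = 35.1641.
Boundary: ½(f(6) + f(20)) = ½(1.79176 + 2.99573) = 2.39375.
Running total after boundary: 37.5578.
k=1: B_{2}/(2)! × [f^{(1)}(20) − f^{(1)}(6)] = 1/12 × (0.0500000 − 0.166667) = -0.00972222.

S_1 ≈ 37.5481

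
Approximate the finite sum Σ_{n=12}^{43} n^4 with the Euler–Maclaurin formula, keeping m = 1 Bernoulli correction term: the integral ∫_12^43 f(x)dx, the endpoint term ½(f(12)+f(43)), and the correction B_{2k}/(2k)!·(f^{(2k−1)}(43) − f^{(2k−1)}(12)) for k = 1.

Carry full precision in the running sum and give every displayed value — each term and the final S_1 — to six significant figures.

The integral term ∫_12^43 x^4 dx = 2.93519e+07.
Endpoint term: (f(12) + f(43))/2 = (20736.0 + 3.41880e+06)/2 = 1.71977e+06.
So far: 3.10717e+07.
Order-1 term: 1/12 · (318028 − 6912.00) = 25926.3.

S_1 ≈ 3.10976e+07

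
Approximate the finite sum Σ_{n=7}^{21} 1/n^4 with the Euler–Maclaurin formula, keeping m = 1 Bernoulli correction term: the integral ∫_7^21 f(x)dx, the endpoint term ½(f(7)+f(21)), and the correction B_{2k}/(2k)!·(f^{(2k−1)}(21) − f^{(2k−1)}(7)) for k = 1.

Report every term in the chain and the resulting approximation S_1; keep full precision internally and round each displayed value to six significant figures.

The integral term ∫_7^21 1/x^4 dx = 0.000935824.
½[f(7) + f(21)] = ½[0.000416493 + 5.14189e-06] = 0.000210818.
Integral + boundary = 0.00114664.
Correction k=1: B_{2}/2! · (f^{(1)}(21) − f^{(1)}(7)) = 1/12 · (-9.79408e-07 − (-0.000237996)) = 1.97514e-05.

S_1 ≈ 0.00116639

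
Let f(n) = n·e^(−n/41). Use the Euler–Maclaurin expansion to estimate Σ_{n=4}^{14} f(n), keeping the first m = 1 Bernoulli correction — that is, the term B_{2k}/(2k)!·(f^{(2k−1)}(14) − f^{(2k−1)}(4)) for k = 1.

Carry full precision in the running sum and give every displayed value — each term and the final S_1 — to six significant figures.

Integral: ∫_4^14 x·e^(−x/41) dx = 70.8068.
Endpoint term: (f(4) + f(14))/2 = (3.62819 + 9.95021)/2 = 6.78920.
Running total after boundary: 77.5960.
k=1: B_{2}/(2)! × [f^{(1)}(14) − f^{(1)}(4)] = 1/12 × (0.468041 − 0.818555) = -0.0292094.

S_1 ≈ 77.5668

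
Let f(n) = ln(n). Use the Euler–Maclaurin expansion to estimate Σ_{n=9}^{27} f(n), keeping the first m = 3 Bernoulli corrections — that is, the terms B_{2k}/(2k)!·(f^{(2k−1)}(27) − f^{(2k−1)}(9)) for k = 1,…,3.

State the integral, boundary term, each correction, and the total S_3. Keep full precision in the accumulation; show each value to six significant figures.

∫_9^27 ln(x) dx evaluates to 51.2126.
Boundary: ½(f(9) + f(27)) = ½(2.19722 + 3.29584) = 2.74653.
Running total after boundary: 53.9591.
Correction k=1: B_{2}/2! · (f^{(1)}(27) − f^{(1)}(9)) = 1/12 · (0.0370370 − 0.111111) = -0.00617284.
Partial sum through k=1: 53.9529.
Correction k=2: B_{4}/4! · (f^{(3)}(27) − f^{(3)}(9)) = −1/720 · (0.000101611 − 0.00274348) = 3.66927e-06.
Partial sum through k=2: 53.9529.
Correction k=3: B_{6}/6! · (f^{(5)}(27) − f^{(5)}(9)) = 1/30240 · (1.67260e-06 − 0.000406442) = -1.33852e-08.

S_3 ≈ 53.9529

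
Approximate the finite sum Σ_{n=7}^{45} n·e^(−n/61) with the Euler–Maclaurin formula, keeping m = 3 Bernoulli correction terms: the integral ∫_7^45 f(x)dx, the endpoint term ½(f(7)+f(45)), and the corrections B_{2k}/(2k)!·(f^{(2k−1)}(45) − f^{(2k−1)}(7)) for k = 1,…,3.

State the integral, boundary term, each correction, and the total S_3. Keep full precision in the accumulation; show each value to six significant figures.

S_3 ≈ 620.014

The integral term ∫_7^45 x·e^(−x/61) dx = 606.189.
Boundary: ½(f(7) + f(45)) = ½(6.24110 + 21.5195) = 13.8803.
Running total after boundary: 620.069.
k=1: B_{2}/(2)! × [f^{(1)}(45) − f^{(1)}(7)] = 1/12 × (0.125432 − 0.789272) = -0.0553200.
After k=1: 620.014.
k=2: B_{4}/(4)! × [f^{(3)}(45) − f^{(3)}(7)] = −1/720 × (0.000290742 − 0.000691331) = 5.56373e-07.
After k=2: 620.014.
k=3: B_{6}/(6)! × [f^{(5)}(45) − f^{(5)}(7)] = 1/30240 × (1.47212e-07 − 3.14579e-07) = -5.53463e-12.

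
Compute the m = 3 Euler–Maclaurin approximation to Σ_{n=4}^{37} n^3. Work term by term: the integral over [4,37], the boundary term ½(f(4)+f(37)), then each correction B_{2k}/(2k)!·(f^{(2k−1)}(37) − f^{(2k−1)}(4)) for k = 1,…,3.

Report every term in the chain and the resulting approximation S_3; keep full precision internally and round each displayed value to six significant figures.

The integral term ∫_4^37 x^3 dx = 468476.
½[f(4) + f(37)] = ½[64.0000 + 50653.0] = 25358.5.
So far: 493835.
Correction k=1: B_{2}/2! · (f^{(1)}(37) − f^{(1)}(4)) = 1/12 · (4107.00 − 48.0000) = 338.250.
Partial sum through k=1: 494173.
Correction k=2: B_{4}/4! · (f^{(3)}(37) − f^{(3)}(4)) = −1/720 · (6.00000 − 6.00000) = 0.00000.
Partial sum through k=2: 494173.
Correction k=3: B_{6}/6! · (f^{(5)}(37) − f^{(5)}(4)) = 1/30240 · (0.00000 − 0.00000) = 0.00000.

S_3 ≈ 494173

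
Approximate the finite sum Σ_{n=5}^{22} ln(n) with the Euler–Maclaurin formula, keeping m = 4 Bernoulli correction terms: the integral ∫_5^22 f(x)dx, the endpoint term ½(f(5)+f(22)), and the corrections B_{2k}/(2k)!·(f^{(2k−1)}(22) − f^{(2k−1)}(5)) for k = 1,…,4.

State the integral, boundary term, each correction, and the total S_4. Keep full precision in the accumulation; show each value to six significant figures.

S_4 ≈ 45.2931

Integral: ∫_5^22 ln(x) dx = 42.9557.
Boundary: ½(f(5) + f(22)) = ½(1.60944 + 3.09104) = 2.35024.
So far: 45.3060.
Correction k=1: B_{2}/2! · (f^{(1)}(22) − f^{(1)}(5)) = 1/12 · (0.0454545 − 0.200000) = -0.0128788.
Partial sum through k=1: 45.2931.
Correction k=2: B_{4}/4! · (f^{(3)}(22) − f^{(3)}(5)) = −1/720 · (0.000187829 − 0.0160000) = 2.19613e-05.
Partial sum through k=2: 45.2931.
Correction k=3: B_{6}/6! · (f^{(5)}(22) − f^{(5)}(5)) = 1/30240 · (4.65691e-06 − 0.00768000) = -2.53814e-07.
Partial sum through k=3: 45.2931.
Correction k=4: B_{8}/8! · (f^{(7)}(22) − f^{(7)}(5)) = −1/1209600 · (2.88651e-07 − 0.00921600) = 7.61881e-09.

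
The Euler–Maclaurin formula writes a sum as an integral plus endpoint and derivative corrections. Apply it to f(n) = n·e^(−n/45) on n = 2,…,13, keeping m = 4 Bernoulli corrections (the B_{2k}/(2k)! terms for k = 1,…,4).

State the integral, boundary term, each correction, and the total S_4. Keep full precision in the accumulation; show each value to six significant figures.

∫_2^13 x·e^(−x/45) dx evaluates to 67.9192.
Boundary: ½(f(2) + f(13)) = ½(1.91306 + 9.73824) = 5.82565.
Running total after boundary: 73.7449.
Order-1 term: 1/12 · (0.532690 − 0.914016) = -0.0317772.
Running total after k=1: 73.7131.
Order-2 term: −1/720 · (0.00100290 − 0.00139609) = 5.46086e-07.
Running total after k=2: 73.7131.
Order-3 term: 1/30240 · (8.60618e-07 − 1.15595e-06) = -9.76638e-12.
Running total after k=3: 73.7131.
Order-4 term: −1/1209600 · (6.05420e-10 − 8.01226e-10) = 1.61877e-16.

S_4 ≈ 73.7131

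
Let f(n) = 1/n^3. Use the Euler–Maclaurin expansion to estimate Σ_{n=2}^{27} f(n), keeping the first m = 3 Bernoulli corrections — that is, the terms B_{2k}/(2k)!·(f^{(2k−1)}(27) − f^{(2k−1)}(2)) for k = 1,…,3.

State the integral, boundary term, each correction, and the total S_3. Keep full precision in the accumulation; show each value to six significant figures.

S_3 ≈ 0.201487

∫_2^27 1/x^3 dx evaluates to 0.124314.
Boundary: ½(f(2) + f(27)) = ½(0.125000 + 5.08053e-05) = 0.0625254.
Integral + boundary = 0.186840.
k=1: B_{2}/(2)! × [f^{(1)}(27) − f^{(1)}(2)] = 1/12 × (-5.64503e-06 − (-0.187500)) = 0.0156245.
After k=1: 0.202464.
k=2: B_{4}/(4)! × [f^{(3)}(27) − f^{(3)}(2)] = −1/720 × (-1.54870e-07 − (-0.937500)) = -0.00130208.
After k=2: 0.201162.
k=3: B_{6}/(6)! × [f^{(5)}(27) − f^{(5)}(2)] = 1/30240 × (-8.92258e-09 − (-9.84375)) = 0.000325521.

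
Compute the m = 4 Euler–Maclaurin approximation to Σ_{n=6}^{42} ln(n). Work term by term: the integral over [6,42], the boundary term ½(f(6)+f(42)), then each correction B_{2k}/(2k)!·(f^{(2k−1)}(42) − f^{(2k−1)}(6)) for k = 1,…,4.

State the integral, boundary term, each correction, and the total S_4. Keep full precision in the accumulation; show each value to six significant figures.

Integral: ∫_6^42 ln(x) dx = 110.232.
Boundary: ½(f(6) + f(42)) = ½(1.79176 + 3.73767) = 2.76471.
Integral + boundary = 112.996.
k=1: B_{2}/(2)! × [f^{(1)}(42) − f^{(1)}(6)] = 1/12 × (0.0238095 − 0.166667) = -0.0119048.
Partial sum through k=1: 112.984.
k=2: B_{4}/(4)! × [f^{(3)}(42) − f^{(3)}(6)] = −1/720 × (2.69949e-05 − 0.00925926) = 1.28226e-05.
Partial sum through k=2: 112.984.
k=3: B_{6}/(6)! × [f^{(5)}(42) − f^{(5)}(6)] = 1/30240 × (1.83639e-07 − 0.00308642) = -1.02058e-07.
Partial sum through k=3: 112.984.
k=4: B_{8}/(8)! × [f^{(7)}(42) − f^{(7)}(6)] = −1/1209600 × (3.12311e-09 − 0.00257202) = 2.12633e-09.

S_4 ≈ 112.984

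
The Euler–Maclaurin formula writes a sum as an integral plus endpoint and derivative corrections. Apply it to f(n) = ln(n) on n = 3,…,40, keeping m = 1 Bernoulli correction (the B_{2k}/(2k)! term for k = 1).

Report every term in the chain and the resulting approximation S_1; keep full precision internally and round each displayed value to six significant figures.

S_1 ≈ 109.627

The integral term ∫_3^40 ln(x) dx = 107.259.
Boundary: ½(f(3) + f(40)) = ½(1.09861 + 3.68888) = 2.39375.
So far: 109.653.
Order-1 term: 1/12 · (0.0250000 − 0.333333) = -0.0256944.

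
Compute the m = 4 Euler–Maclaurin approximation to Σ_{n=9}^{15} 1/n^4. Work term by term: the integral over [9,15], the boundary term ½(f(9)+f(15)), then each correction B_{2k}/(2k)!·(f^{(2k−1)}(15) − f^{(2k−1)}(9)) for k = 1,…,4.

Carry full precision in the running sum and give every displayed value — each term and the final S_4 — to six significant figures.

∫_9^15 1/x^4 dx evaluates to 0.000358482.
Endpoint term: (f(9) + f(15))/2 = (0.000152416 + 1.97531e-05)/2 = 8.60844e-05.
So far: 0.000444566.
Order-1 term: 1/12 · (-5.26749e-06 − (-6.77404e-05)) = 5.20607e-06.
After k=1: 0.000449772.
Order-2 term: −1/720 · (-7.02332e-07 − (-2.50890e-05)) = -3.38704e-08.
After k=2: 0.000449739.
Order-3 term: 1/30240 · (-1.74803e-07 − (-1.73455e-05)) = 5.67814e-10.
After k=3: 0.000449739.
Order-4 term: −1/1209600 · (-6.99210e-08 − (-1.92728e-05)) = -1.58754e-11.

S_4 ≈ 0.000449739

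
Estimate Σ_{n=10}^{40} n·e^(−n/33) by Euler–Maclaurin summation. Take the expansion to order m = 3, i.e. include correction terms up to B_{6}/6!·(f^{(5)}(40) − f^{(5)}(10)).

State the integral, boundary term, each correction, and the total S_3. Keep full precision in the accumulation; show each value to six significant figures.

S_3 ≈ 340.801

∫_10^40 x·e^(−x/33) dx evaluates to 331.205.
Boundary: ½(f(10) + f(40)) = ½(7.38577 + 11.9026) = 9.64419.
Integral + boundary = 340.849.
Correction k=1: B_{2}/2! · (f^{(1)}(40) − f^{(1)}(10)) = 1/12 · (-0.0631199 − 0.514766) = -0.0481571.
After k=1: 340.801.
Correction k=2: B_{4}/4! · (f^{(3)}(40) − f^{(3)}(10)) = −1/720 · (0.000488532 − 0.00182913) = 1.86194e-06.
After k=2: 340.801.
Correction k=3: B_{6}/6! · (f^{(5)}(40) − f^{(5)}(10)) = 1/30240 · (9.50436e-07 − 2.92521e-06) = -6.53035e-11.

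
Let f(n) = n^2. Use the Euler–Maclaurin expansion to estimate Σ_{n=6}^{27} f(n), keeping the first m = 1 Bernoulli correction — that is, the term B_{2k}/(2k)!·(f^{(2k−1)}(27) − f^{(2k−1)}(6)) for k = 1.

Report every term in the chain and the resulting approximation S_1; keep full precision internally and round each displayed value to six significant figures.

The integral term ∫_6^27 x^2 dx = 6489.00.
½[f(6) + f(27)] = ½[36.0000 + 729.000] = 382.500.
Integral + boundary = 6871.50.
k=1: B_{2}/(2)! × [f^{(1)}(27) − f^{(1)}(6)] = 1/12 × (54.0000 − 12.0000) = 3.50000.

S_1 ≈ 6875.00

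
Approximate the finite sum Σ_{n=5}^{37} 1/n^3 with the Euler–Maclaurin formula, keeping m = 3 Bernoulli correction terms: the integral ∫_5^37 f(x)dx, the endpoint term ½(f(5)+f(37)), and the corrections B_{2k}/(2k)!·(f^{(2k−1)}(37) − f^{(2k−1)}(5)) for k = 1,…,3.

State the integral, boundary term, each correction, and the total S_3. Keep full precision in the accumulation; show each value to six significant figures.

S_3 ≈ 0.0240394

∫_5^37 1/x^3 dx evaluates to 0.0196348.
Endpoint term: (f(5) + f(37))/2 = (0.00800000 + 1.97422e-05)/2 = 0.00400987.
So far: 0.0236446.
Correction k=1: B_{2}/2! · (f^{(1)}(37) − f^{(1)}(5)) = 1/12 · (-1.60072e-06 − (-0.00480000)) = 0.000399867.
Running total after k=1: 0.0240445.
Correction k=2: B_{4}/4! · (f^{(3)}(37) − f^{(3)}(5)) = −1/720 · (-2.33852e-08 − (-0.00384000)) = -5.33330e-06.
Running total after k=2: 0.0240392.
Correction k=3: B_{6}/6! · (f^{(5)}(37) − f^{(5)}(5)) = 1/30240 · (-7.17442e-10 − (-0.00645120)) = 2.13333e-07.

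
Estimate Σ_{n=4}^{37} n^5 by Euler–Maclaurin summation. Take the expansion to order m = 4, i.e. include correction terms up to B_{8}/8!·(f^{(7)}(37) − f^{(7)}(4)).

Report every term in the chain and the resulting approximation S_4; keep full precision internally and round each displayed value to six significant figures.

Integral: ∫_4^37 x^5 dx = 4.27620e+08.
Boundary: ½(f(4) + f(37)) = ½(1024.00 + 6.93440e+07) = 3.46725e+07.
Integral + boundary = 4.62293e+08.
Correction k=1: B_{2}/2! · (f^{(1)}(37) − f^{(1)}(4)) = 1/12 · (9.37080e+06 − 1280.00) = 780794.
Running total after k=1: 4.63074e+08.
Correction k=2: B_{4}/4! · (f^{(3)}(37) − f^{(3)}(4)) = −1/720 · (82140.0 − 960.000) = -112.750.
Running total after k=2: 4.63074e+08.
Correction k=3: B_{6}/6! · (f^{(5)}(37) − f^{(5)}(4)) = 1/30240 · (120.000 − 120.000) = 0.00000.
Running total after k=3: 4.63074e+08.
Correction k=4: B_{8}/8! · (f^{(7)}(37) − f^{(7)}(4)) = −1/1209600 · (0.00000 − 0.00000) = 0.00000.

S_4 ≈ 4.63074e+08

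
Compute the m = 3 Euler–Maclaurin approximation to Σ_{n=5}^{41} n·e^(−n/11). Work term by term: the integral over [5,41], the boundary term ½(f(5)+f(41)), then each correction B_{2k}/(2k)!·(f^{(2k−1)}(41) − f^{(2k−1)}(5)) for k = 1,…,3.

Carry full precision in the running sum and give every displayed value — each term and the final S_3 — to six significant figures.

∫_5^41 x·e^(−x/11) dx evaluates to 97.9522.
Boundary: ½(f(5) + f(41)) = ½(3.17368 + 0.986393) = 2.08004.
So far: 100.032.
Order-1 term: 1/12 · (-0.0656137 − 0.346220) = -0.0343195.
After k=1: 99.9979.
Order-2 term: −1/720 · (-0.000144603 − 0.0133528) = 1.87464e-05.
After k=2: 99.9980.
Order-3 term: 1/30240 · (2.09137e-06 − 0.000197061) = -6.44740e-09.

S_3 ≈ 99.9980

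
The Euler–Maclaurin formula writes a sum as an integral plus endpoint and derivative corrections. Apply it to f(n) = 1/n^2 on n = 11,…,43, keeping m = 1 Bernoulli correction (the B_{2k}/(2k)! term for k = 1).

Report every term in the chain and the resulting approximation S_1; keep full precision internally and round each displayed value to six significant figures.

S_1 ≈ 0.0721790

The integral term ∫_11^43 1/x^2 dx = 0.0676533.
Endpoint term: (f(11) + f(43))/2 = (0.00826446 + 0.000540833)/2 = 0.00440265.
Integral + boundary = 0.0720559.
Correction k=1: B_{2}/2! · (f^{(1)}(43) − f^{(1)}(11)) = 1/12 · (-2.51550e-05 − (-0.00150263)) = 0.000123123.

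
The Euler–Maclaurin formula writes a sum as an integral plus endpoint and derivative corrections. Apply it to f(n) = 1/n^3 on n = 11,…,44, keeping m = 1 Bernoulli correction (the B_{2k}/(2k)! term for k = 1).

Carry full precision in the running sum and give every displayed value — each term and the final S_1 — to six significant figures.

S_1 ≈ 0.00427250

Integral: ∫_11^44 1/x^3 dx = 0.00387397.
Endpoint term: (f(11) + f(44))/2 = (0.000751315 + 1.17393e-05)/2 = 0.000381527.
So far: 0.00425549.
Correction k=1: B_{2}/2! · (f^{(1)}(44) − f^{(1)}(11)) = 1/12 · (-8.00406e-07 − (-0.000204904)) = 1.70086e-05.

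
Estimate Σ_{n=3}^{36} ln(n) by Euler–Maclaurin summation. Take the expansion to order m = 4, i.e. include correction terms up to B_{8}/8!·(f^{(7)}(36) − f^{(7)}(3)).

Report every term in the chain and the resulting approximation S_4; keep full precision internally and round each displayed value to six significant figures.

S_4 ≈ 95.0265

Integral: ∫_3^36 ln(x) dx = 92.7108.
½[f(3) + f(36)] = ½[1.09861 + 3.58352] = 2.34107.
So far: 95.0519.
Correction k=1: B_{2}/2! · (f^{(1)}(36) − f^{(1)}(3)) = 1/12 · (0.0277778 − 0.333333) = -0.0254630.
Partial sum through k=1: 95.0264.
Correction k=2: B_{4}/4! · (f^{(3)}(36) − f^{(3)}(3)) = −1/720 · (4.28669e-05 − 0.0740741) = 0.000102821.
Partial sum through k=2: 95.0266.
Correction k=3: B_{6}/6! · (f^{(5)}(36) − f^{(5)}(3)) = 1/30240 · (3.96916e-07 − 0.0987654) = -3.26604e-06.
Partial sum through k=3: 95.0265.
Correction k=4: B_{8}/8! · (f^{(7)}(36) − f^{(7)}(3)) = −1/1209600 · (9.18787e-09 − 0.329218) = 2.72171e-07.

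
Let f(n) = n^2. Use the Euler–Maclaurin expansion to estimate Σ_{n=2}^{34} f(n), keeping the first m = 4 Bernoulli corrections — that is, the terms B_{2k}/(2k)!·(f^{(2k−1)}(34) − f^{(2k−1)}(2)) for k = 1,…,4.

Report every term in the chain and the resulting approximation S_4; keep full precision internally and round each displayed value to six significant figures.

S_4 ≈ 13684.0

Integral: ∫_2^34 x^2 dx = 13098.7.
½[f(2) + f(34)] = ½[4.00000 + 1156.00] = 580.000.
Integral + boundary = 13678.7.
Order-1 term: 1/12 · (68.0000 − 4.00000) = 5.33333.
Partial sum through k=1: 13684.0.
Order-2 term: −1/720 · (0.00000 − 0.00000) = 0.00000.
Partial sum through k=2: 13684.0.
Order-3 term: 1/30240 · (0.00000 − 0.00000) = 0.00000.
Partial sum through k=3: 13684.0.
Order-4 term: −1/1209600 · (0.00000 − 0.00000) = 0.00000.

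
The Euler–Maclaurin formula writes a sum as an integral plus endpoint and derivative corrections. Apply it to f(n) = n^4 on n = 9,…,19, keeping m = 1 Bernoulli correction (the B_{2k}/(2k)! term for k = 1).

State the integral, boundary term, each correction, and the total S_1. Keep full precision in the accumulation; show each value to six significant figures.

The integral term ∫_9^19 x^4 dx = 483410.
Boundary: ½(f(9) + f(19)) = ½(6561.00 + 130321) = 68441.0.
So far: 551851.
Correction k=1: B_{2}/2! · (f^{(1)}(19) − f^{(1)}(9)) = 1/12 · (27436.0 − 2916.00) = 2043.33.

S_1 ≈ 553894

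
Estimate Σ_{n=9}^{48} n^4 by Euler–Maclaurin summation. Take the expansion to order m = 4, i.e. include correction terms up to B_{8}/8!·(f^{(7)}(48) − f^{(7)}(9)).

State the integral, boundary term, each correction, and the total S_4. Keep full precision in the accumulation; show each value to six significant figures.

S_4 ≈ 5.36431e+07

∫_9^48 x^4 dx evaluates to 5.09490e+07.
½[f(9) + f(48)] = ½[6561.00 + 5.30842e+06] = 2.65749e+06.
So far: 5.36065e+07.
Order-1 term: 1/12 · (442368 − 2916.00) = 36621.0.
Partial sum through k=1: 5.36431e+07.
Order-2 term: −1/720 · (1152.00 − 216.000) = -1.30000.
Partial sum through k=2: 5.36431e+07.
Order-3 term: 1/30240 · (0.00000 − 0.00000) = 0.00000.
Partial sum through k=3: 5.36431e+07.
Order-4 term: −1/1209600 · (0.00000 − 0.00000) = 0.00000.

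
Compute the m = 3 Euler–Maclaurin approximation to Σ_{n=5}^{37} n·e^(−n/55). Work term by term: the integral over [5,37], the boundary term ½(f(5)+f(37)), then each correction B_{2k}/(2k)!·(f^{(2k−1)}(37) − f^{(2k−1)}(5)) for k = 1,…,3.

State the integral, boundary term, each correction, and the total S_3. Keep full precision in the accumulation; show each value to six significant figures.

Integral: ∫_5^37 x·e^(−x/55) dx = 431.039.
Endpoint term: (f(5) + f(37))/2 = (4.56550 + 18.8817)/2 = 11.7236.
So far: 442.762.
Correction k=1: B_{2}/2! · (f^{(1)}(37) − f^{(1)}(5)) = 1/12 · (0.167012 − 0.830092) = -0.0552566.
Running total after k=1: 442.707.
Correction k=2: B_{4}/4! · (f^{(3)}(37) − f^{(3)}(5)) = −1/720 · (0.000392609 − 0.000878113) = 6.74312e-07.
Running total after k=2: 442.707.
Correction k=3: B_{6}/6! · (f^{(5)}(37) − f^{(5)}(5)) = 1/30240 · (2.41325e-07 − 4.89857e-07) = -8.21865e-12.

S_3 ≈ 442.707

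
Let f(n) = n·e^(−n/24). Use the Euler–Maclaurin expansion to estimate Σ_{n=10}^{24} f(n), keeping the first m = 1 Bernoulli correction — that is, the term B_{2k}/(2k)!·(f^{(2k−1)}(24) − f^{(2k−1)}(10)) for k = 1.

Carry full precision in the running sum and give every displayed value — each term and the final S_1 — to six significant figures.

S_1 ≈ 121.822

The integral term ∫_10^24 x·e^(−x/24) dx = 114.143.
Endpoint term: (f(10) + f(24))/2 = (6.59241 + 8.82911)/2 = 7.71076.
So far: 121.854.
Correction k=1: B_{2}/2! · (f^{(1)}(24) − f^{(1)}(10)) = 1/12 · (0.00000 − 0.384557) = -0.0320464.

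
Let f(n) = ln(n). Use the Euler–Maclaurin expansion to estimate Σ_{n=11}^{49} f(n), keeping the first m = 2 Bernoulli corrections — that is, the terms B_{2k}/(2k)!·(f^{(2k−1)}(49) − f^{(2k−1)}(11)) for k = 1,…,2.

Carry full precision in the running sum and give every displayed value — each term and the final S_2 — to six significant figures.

The integral term ∫_11^49 ln(x) dx = 126.322.
Boundary: ½(f(11) + f(49)) = ½(2.39790 + 3.89182) = 3.14486.
So far: 129.467.
k=1: B_{2}/(2)! × [f^{(1)}(49) − f^{(1)}(11)] = 1/12 × (0.0204082 − 0.0909091) = -0.00587508.
After k=1: 129.461.
k=2: B_{4}/(4)! × [f^{(3)}(49) − f^{(3)}(11)] = −1/720 × (1.69997e-05 − 0.00150263) = 2.06337e-06.

S_2 ≈ 129.461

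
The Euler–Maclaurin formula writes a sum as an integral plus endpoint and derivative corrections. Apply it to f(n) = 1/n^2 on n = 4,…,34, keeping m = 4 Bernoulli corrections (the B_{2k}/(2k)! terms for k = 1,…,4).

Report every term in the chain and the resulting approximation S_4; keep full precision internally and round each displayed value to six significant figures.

S_4 ≈ 0.254839

The integral term ∫_4^34 1/x^2 dx = 0.220588.
Boundary: ½(f(4) + f(34)) = ½(0.0625000 + 0.000865052) = 0.0316825.
So far: 0.252271.
k=1: B_{2}/(2)! × [f^{(1)}(34) − f^{(1)}(4)] = 1/12 × (-5.08854e-05 − (-0.0312500)) = 0.00259993.
Partial sum through k=1: 0.254871.
k=2: B_{4}/(4)! × [f^{(3)}(34) − f^{(3)}(4)] = −1/720 × (-5.28222e-07 − (-0.0234375)) = -3.25513e-05.
Partial sum through k=2: 0.254838.
k=3: B_{6}/(6)! × [f^{(5)}(34) − f^{(5)}(4)] = 1/30240 × (-1.37082e-08 − (-0.0439453)) = 1.45322e-06.
Partial sum through k=3: 0.254840.
k=4: B_{8}/(8)! × [f^{(7)}(34) − f^{(7)}(4)] = −1/1209600 × (-6.64065e-10 − (-0.153809)) = -1.27157e-07.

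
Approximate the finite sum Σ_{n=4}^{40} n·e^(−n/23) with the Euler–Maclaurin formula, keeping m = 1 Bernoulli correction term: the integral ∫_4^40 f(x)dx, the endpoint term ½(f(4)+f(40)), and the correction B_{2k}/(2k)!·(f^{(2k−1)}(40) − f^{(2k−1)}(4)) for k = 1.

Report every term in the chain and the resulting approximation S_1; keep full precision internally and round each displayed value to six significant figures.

S_1 ≈ 272.445

∫_4^40 x·e^(−x/23) dx evaluates to 267.319.
Endpoint term: (f(4) + f(40))/2 = (3.36148 + 7.02692)/2 = 5.19420.
So far: 272.514.
k=1: B_{2}/(2)! × [f^{(1)}(40) − f^{(1)}(4)] = 1/12 × (-0.129845 − 0.694219) = -0.0686720.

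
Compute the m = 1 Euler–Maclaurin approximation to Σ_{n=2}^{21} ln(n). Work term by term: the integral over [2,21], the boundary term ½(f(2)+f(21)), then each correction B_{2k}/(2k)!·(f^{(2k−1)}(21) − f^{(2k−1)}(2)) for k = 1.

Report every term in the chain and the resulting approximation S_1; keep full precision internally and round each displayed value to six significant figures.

∫_2^21 ln(x) dx evaluates to 43.5487.
½[f(2) + f(21)] = ½[0.693147 + 3.04452] = 1.86883.
So far: 45.4175.
Order-1 term: 1/12 · (0.0476190 − 0.500000) = -0.0376984.

S_1 ≈ 45.3798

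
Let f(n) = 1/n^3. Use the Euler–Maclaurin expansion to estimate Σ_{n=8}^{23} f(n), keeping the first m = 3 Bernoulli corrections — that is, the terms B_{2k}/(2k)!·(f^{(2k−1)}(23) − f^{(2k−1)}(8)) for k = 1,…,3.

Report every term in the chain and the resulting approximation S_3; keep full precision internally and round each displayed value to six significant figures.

S_3 ≈ 0.00794481

∫_8^23 1/x^3 dx evaluates to 0.00686732.
½[f(8) + f(23)] = ½[0.00195312 + 8.21895e-05] = 0.00101766.
So far: 0.00788498.
k=1: B_{2}/(2)! × [f^{(1)}(23) − f^{(1)}(8)] = 1/12 × (-1.07204e-05 − (-0.000732422)) = 6.01418e-05.
Partial sum through k=1: 0.00794512.
k=2: B_{4}/(4)! × [f^{(3)}(23) − f^{(3)}(8)] = −1/720 × (-4.05307e-07 − (-0.000228882)) = -3.17329e-07.
Partial sum through k=2: 0.00794480.
k=3: B_{6}/(6)! × [f^{(5)}(23) − f^{(5)}(8)] = 1/30240 × (-3.21794e-08 − (-0.000150204)) = 4.96599e-09.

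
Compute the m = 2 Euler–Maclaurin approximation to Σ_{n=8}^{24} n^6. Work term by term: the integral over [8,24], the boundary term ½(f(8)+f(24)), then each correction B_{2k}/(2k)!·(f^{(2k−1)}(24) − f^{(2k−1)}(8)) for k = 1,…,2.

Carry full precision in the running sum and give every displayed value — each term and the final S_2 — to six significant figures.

S_2 ≈ 7.54556e+08

The integral term ∫_8^24 x^6 dx = 6.54911e+08.
½[f(8) + f(24)] = ½[262144 + 1.91103e+08] = 9.56826e+07.
Running total after boundary: 7.50593e+08.
k=1: B_{2}/(2)! × [f^{(1)}(24) − f^{(1)}(8)] = 1/12 × (4.77757e+07 − 196608) = 3.96493e+06.
After k=1: 7.54558e+08.
k=2: B_{4}/(4)! × [f^{(3)}(24) − f^{(3)}(8)] = −1/720 × (1.65888e+06 − 61440.0) = -2218.67.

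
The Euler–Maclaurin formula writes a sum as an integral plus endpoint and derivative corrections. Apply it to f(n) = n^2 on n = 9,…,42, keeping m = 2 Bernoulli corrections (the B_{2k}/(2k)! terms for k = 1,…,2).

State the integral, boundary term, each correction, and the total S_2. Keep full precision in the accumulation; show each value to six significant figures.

S_2 ≈ 25381.0

The integral term ∫_9^42 x^2 dx = 24453.0.
Endpoint term: (f(9) + f(42))/2 = (81.0000 + 1764.00)/2 = 922.500.
Integral + boundary = 25375.5.
Correction k=1: B_{2}/2! · (f^{(1)}(42) − f^{(1)}(9)) = 1/12 · (84.0000 − 18.0000) = 5.50000.
After k=1: 25381.0.
Correction k=2: B_{4}/4! · (f^{(3)}(42) − f^{(3)}(9)) = −1/720 · (0.00000 − 0.00000) = 0.00000.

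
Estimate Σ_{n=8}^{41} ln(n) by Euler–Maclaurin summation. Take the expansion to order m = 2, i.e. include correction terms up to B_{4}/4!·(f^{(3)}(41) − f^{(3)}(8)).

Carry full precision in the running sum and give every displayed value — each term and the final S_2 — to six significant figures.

S_2 ≈ 105.509

Integral: ∫_8^41 ln(x) dx = 102.621.
Boundary: ½(f(8) + f(41)) = ½(2.07944 + 3.71357) = 2.89651.
So far: 105.517.
Order-1 term: 1/12 · (0.0243902 − 0.125000) = -0.00838415.
Partial sum through k=1: 105.509.
Order-2 term: −1/720 · (2.90187e-05 − 0.00390625) = 5.38504e-06.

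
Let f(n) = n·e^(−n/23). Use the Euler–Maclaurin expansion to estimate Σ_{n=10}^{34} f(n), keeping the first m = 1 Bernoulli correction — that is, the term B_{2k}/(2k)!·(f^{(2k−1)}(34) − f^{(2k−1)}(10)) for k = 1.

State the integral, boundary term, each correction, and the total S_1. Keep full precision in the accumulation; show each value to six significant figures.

S_1 ≈ 199.502

Integral: ∫_10^34 x·e^(−x/23) dx = 192.428.
Boundary: ½(f(10) + f(34)) = ½(6.47405 + 7.75315) = 7.11360.
So far: 199.542.
Correction k=1: B_{2}/2! · (f^{(1)}(34) − f^{(1)}(10)) = 1/12 · (-0.109060 − 0.365925) = -0.0395820.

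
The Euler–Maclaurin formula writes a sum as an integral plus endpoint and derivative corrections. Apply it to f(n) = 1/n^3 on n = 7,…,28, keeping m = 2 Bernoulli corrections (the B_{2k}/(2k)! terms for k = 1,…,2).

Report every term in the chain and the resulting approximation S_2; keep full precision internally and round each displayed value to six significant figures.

S_2 ≈ 0.0111498

The integral term ∫_7^28 1/x^3 dx = 0.00956633.
Boundary: ½(f(7) + f(28)) = ½(0.00291545 + 4.55539e-05) = 0.00148050.
Integral + boundary = 0.0110468.
Order-1 term: 1/12 · (-4.88078e-06 − (-0.00124948)) = 0.000103717.
Partial sum through k=1: 0.0111505.
Order-2 term: −1/720 · (-1.24510e-07 − (-0.000509992)) = -7.08149e-07.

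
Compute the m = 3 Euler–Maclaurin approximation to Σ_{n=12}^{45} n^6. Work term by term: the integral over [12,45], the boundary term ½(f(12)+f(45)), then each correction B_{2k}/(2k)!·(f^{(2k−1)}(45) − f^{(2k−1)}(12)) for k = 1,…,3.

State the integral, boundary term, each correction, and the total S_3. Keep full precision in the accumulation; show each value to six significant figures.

S_3 ≈ 5.76217e+10

Integral: ∫_12^45 x^6 dx = 5.33762e+10.
Endpoint term: (f(12) + f(45))/2 = (2.98598e+06 + 8.30377e+09)/2 = 4.15338e+09.
Running total after boundary: 5.75296e+10.
Order-1 term: 1/12 · (1.10717e+09 − 1.49299e+06) = 9.21396e+07.
Partial sum through k=1: 5.76217e+10.
Order-2 term: −1/720 · (1.09350e+07 − 207360) = -14899.5.
Partial sum through k=2: 5.76217e+10.
Order-3 term: 1/30240 · (32400.0 − 8640.00) = 0.785714.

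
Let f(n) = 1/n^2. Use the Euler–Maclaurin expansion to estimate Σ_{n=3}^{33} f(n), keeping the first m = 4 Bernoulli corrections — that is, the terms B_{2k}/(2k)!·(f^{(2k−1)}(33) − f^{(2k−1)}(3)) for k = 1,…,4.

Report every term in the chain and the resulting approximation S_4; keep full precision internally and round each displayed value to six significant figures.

S_4 ≈ 0.365085

The integral term ∫_3^33 1/x^2 dx = 0.303030.
Endpoint term: (f(3) + f(33))/2 = (0.111111 + 0.000918274)/2 = 0.0560147.
So far: 0.359045.
Correction k=1: B_{2}/2! · (f^{(1)}(33) − f^{(1)}(3)) = 1/12 · (-5.56529e-05 − (-0.0740741)) = 0.00616820.
Running total after k=1: 0.365213.
Correction k=2: B_{4}/4! · (f^{(3)}(33) − f^{(3)}(3)) = −1/720 · (-6.13256e-07 − (-0.0987654)) = -0.000137173.
Running total after k=2: 0.365076.
Correction k=3: B_{6}/6! · (f^{(5)}(33) − f^{(5)}(3)) = 1/30240 · (-1.68941e-08 − (-0.329218)) = 1.08868e-05.
Running total after k=3: 0.365087.
Correction k=4: B_{8}/8! · (f^{(7)}(33) − f^{(7)}(3)) = −1/1209600 · (-8.68750e-10 − (-2.04847)) = -1.69351e-06.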